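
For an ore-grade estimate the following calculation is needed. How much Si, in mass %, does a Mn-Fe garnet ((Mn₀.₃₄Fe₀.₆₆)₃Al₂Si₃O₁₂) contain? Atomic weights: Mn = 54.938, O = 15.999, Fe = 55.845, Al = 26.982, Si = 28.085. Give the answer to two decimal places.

Molar mass of (Mn₀.₃₄Fe₀.₆₆)₃Al₂Si₃O₁₂: 1.02·54.938 + 1.98·55.845 + 2·26.982 + 3·28.085 + 12·15.999 = 496.817 g/mol.
Mass of Si per formula unit: 3 × 28.085 = 84.255 g.
Weight fraction Si = 84.255 / 496.817 = 0.1696.

16.96 mass %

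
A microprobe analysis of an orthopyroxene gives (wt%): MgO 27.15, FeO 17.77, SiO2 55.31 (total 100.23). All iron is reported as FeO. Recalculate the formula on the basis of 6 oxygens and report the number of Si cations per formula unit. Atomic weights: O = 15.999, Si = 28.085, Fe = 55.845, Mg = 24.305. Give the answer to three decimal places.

2.000 Si apfu

27.15 wt% MgO ÷ 40.304 g/mol = 0.67363 mol, giving 0.67363 Mg and 0.67363 O.
17.77 wt% FeO ÷ 71.844 g/mol = 0.24734 mol, giving 0.24734 Fe and 0.24734 O.
55.31 wt% SiO2 ÷ 60.083 g/mol = 0.92056 mol, giving 0.92056 Si and 1.84112 O.
Oxygen sums to 2.76209; scaling by 6/2.76209 = 2.17227 puts the formula on 6 O.
Si: 0.92056 × 2.17227 = 2.000 atoms per formula unit.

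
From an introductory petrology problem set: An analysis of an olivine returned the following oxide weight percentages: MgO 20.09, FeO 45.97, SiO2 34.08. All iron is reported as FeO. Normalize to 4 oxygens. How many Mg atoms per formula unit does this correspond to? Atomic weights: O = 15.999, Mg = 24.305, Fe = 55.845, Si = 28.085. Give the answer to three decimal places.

0.877 Mg apfu

20.09 wt% MgO ÷ 40.304 g/mol = 0.49846 mol, giving 0.49846 Mg and 0.49846 O.
45.97 wt% FeO ÷ 71.844 g/mol = 0.63986 mol, giving 0.63986 Fe and 0.63986 O.
34.08 wt% SiO2 ÷ 60.083 g/mol = 0.56722 mol, giving 0.56722 Si and 1.13444 O.
Oxygen sums to 2.27276; scaling by 4/2.27276 = 1.75997 puts the formula on 4 O.
Mg: 0.49846 × 1.75997 = 0.877 atoms per formula unit.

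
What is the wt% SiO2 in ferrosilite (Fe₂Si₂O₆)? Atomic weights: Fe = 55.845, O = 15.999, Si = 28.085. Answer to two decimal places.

Formula mass = 263.854 g/mol.
2 Si → 2.0000 mol SiO2 per formula unit; M(SiO2) = 60.083, so SiO2 mass = 120.166 g.
120.166/263.854 × 100 = 45.54 wt%.

45.54 wt%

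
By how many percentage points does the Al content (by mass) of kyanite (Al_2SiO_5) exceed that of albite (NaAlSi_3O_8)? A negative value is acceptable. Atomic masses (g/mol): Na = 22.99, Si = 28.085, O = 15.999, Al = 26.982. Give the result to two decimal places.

23.01 percentage points

Al in Al_2SiO_5: molar mass 162.044 g/mol; 2×26.982 = 53.964 g → 33.30 wt%.
Al in NaAlSi_3O_8: molar mass 262.219 g/mol; 1×26.982 = 26.982 g → 10.29 wt%.
Difference = 33.30 − 10.29 = 23.01 percentage points.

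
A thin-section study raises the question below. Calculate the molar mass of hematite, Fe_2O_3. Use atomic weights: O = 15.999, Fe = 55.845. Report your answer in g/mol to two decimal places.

159.69 g/mol

The formula mass is the sum 2*55.845 + 3*15.999.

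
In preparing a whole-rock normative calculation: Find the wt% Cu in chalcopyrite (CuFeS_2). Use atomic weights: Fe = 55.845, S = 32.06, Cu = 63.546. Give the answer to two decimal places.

34.63 mass %

M(CuFeS_2) = 183.511 g/mol.
Cu contributes 1 × 63.546 = 63.546 g per mole.
63.546/183.511 = 0.3463 → 34.63%.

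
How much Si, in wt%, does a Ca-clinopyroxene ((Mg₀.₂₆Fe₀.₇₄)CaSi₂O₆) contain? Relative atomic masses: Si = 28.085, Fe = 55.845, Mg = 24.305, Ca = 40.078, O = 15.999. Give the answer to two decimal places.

Formula mass = 0.26·24.305 + 0.74·55.845 + 1·40.078 + 2·28.085 + 6·15.999 = 239.887 g/mol, of which 56.170 g is Si.
So Si makes up 56.170/239.887 = 0.2342 of the mass, i.e. 23.42%.

23.42 wt%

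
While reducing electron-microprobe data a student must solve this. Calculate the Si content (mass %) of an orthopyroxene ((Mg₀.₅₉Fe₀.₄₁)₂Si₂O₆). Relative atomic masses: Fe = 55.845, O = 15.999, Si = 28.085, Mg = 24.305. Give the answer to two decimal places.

24.78 mass %

M((Mg₀.₅₉Fe₀.₄₁)₂Si₂O₆) = 226.637 g/mol.
Si contributes 2 × 28.085 = 56.170 g per mole.
56.170/226.637 = 0.2478 → 24.78%.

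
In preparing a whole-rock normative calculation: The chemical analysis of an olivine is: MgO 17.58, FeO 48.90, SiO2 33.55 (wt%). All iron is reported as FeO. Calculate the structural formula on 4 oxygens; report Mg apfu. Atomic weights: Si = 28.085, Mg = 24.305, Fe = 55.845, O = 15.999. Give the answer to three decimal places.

0.781 Mg apfu

MgO (M=40.304): mol = 0.43618; Mg = 0.43618, O = 0.43618.
FeO (M=71.844): mol = 0.68064; Fe = 0.68064, O = 0.68064.
SiO2 (M=60.083): mol = 0.55839; Si = 0.55839, O = 1.11678.
ΣO = 2.23360; factor = 4/ΣO = 1.79083.
Mg apfu = 0.43618 × 1.79083 = 0.781.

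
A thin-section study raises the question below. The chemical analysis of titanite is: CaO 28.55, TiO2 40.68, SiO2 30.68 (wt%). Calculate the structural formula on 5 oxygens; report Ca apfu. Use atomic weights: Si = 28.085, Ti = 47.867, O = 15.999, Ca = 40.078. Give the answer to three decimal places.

CaO (M=56.077): mol = 0.50912; Ca = 0.50912, O = 0.50912.
TiO2 (M=79.865): mol = 0.50936; Ti = 0.50936, O = 1.01872.
SiO2 (M=60.083): mol = 0.51063; Si = 0.51063, O = 1.02126.
ΣO = 2.54910; factor = 5/ΣO = 1.96148.
Ca apfu = 0.50912 × 1.96148 = 0.999.

0.999 Ca apfu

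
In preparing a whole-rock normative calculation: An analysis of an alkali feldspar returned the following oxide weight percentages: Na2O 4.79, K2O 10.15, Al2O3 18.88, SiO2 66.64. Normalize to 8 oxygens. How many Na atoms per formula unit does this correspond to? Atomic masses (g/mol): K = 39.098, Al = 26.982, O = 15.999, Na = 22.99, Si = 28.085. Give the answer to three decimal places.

Na2O: 4.79/61.979 = 0.07728 mol → 0.15456 mol Na, 0.07728 mol O.
K2O: 10.15/94.195 = 0.10776 mol → 0.21552 mol K, 0.10776 mol O.
Al2O3: 18.88/101.961 = 0.18517 mol → 0.37034 mol Al, 0.55551 mol O.
SiO2: 66.64/60.083 = 1.10913 mol → 1.10913 mol Si, 2.21826 mol O.
Total oxygen = 2.95881 mol. Normalization factor = 8/2.95881 = 2.70379.
Na per 8 O = 0.15456 × 2.70379 = 0.418.

0.418 Na apfu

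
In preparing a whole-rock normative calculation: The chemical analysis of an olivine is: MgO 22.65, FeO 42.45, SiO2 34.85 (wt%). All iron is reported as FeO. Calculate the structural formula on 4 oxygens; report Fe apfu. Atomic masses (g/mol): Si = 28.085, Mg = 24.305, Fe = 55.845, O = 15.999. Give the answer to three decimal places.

1.022 Fe apfu

MgO: 22.65/40.304 = 0.56198 mol → 0.56198 mol Mg, 0.56198 mol O.
FeO: 42.45/71.844 = 0.59086 mol → 0.59086 mol Fe, 0.59086 mol O.
SiO2: 34.85/60.083 = 0.58003 mol → 0.58003 mol Si, 1.16006 mol O.
Total oxygen = 2.31290 mol. Normalization factor = 4/2.31290 = 1.72943.
Fe per 4 O = 0.59086 × 1.72943 = 1.022.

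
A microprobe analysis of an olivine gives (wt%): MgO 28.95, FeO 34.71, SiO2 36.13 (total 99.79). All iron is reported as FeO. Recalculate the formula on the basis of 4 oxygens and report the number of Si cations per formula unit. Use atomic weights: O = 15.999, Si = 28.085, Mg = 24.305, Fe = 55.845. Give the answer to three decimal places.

1.001 Si apfu

28.95 wt% MgO ÷ 40.304 g/mol = 0.71829 mol, giving 0.71829 Mg and 0.71829 O.
34.71 wt% FeO ÷ 71.844 g/mol = 0.48313 mol, giving 0.48313 Fe and 0.48313 O.
36.13 wt% SiO2 ÷ 60.083 g/mol = 0.60133 mol, giving 0.60133 Si and 1.20266 O.
Oxygen sums to 2.40408; scaling by 4/2.40408 = 1.66384 puts the formula on 4 O.
Si: 0.60133 × 1.66384 = 1.001 atoms per formula unit.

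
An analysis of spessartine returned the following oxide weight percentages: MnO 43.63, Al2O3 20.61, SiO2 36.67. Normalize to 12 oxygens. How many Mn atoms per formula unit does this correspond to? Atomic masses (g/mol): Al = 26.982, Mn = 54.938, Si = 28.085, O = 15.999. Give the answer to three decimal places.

MnO (M=70.937): mol = 0.61505; Mn = 0.61505, O = 0.61505.
Al2O3 (M=101.961): mol = 0.20214; Al = 0.40428, O = 0.60642.
SiO2 (M=60.083): mol = 0.61032; Si = 0.61032, O = 1.22064.
ΣO = 2.44211; factor = 12/ΣO = 4.91378.
Mn apfu = 0.61505 × 4.91378 = 3.022.

3.022 Mn apfu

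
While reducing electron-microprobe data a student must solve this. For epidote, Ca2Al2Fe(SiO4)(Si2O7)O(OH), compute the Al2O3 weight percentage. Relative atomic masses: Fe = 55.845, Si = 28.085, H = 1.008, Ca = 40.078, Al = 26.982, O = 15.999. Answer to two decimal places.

Molar mass of Ca2Al2Fe(SiO4)(Si2O7)O(OH) = 2·40.078 + 2·26.982 + 1·55.845 + 3·28.085 + 13·15.999 + 1·1.008 = 483.215 g/mol.
Each formula unit contains 2 Al, equivalent to 2/2 = 1.0000 mol Al2O3.
M(Al2O3) = 2×26.982 + 3×15.999 = 101.961 g/mol.
Mass of Al2O3 per formula unit = 1.0000 × 101.961 = 101.961 g.
Al2O3 wt% = 101.961 / 483.215 × 100 = 21.10%.

21.10 wt%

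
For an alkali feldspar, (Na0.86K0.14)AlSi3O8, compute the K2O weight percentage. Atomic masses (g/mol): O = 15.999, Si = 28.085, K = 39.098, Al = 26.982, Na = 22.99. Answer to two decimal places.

Formula mass = 264.474 g/mol.
0.14 K → 0.0700 mol K2O per formula unit; M(K2O) = 94.195, so K2O mass = 6.594 g.
6.594/264.474 × 100 = 2.49 wt%.

2.49 wt%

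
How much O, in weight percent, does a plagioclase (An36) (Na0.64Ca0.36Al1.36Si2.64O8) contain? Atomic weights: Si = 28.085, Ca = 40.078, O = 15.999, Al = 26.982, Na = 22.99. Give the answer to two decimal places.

Formula mass = 0.64·22.99 + 0.36·40.078 + 1.36·26.982 + 2.64·28.085 + 8·15.999 = 267.974 g/mol, of which 127.992 g is O.
So O makes up 127.992/267.974 = 0.4776 of the mass, i.e. 47.76%.

47.76 weight percent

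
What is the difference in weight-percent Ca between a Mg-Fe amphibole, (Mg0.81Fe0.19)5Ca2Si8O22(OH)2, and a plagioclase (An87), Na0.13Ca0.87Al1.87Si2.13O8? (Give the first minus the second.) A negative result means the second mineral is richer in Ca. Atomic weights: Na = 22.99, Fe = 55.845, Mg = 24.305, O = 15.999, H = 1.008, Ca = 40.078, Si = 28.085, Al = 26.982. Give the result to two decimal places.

M((Mg0.81Fe0.19)5Ca2Si8O22(OH)2) = 842.316 g/mol, so wt% Ca = 80.156/842.316 × 100 = 9.52%.
M(Na0.13Ca0.87Al1.87Si2.13O8) = 276.126 g/mol, so wt% Ca = 34.868/276.126 × 100 = 12.63%.
9.52 − 12.63 = -3.11 pp.

-3.11 percentage points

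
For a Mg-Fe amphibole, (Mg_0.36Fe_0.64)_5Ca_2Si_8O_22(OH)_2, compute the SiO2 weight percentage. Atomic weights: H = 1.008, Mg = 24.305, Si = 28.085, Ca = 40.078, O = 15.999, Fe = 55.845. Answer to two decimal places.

Formula mass = 913.281 g/mol.
8 Si → 8.0000 mol SiO2 per formula unit; M(SiO2) = 60.083, so SiO2 mass = 480.664 g.
480.664/913.281 × 100 = 52.63 wt%.

52.63 wt%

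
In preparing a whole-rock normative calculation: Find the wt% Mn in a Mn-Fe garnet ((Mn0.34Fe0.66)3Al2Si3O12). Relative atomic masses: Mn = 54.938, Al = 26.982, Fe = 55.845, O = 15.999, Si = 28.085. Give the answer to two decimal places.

Molar mass of (Mn0.34Fe0.66)3Al2Si3O12: 1.02×54.938 + 1.98×55.845 + 2×26.982 + 3×28.085 + 12×15.999 = 496.817 g/mol.
Mass of Mn per formula unit: 1.02 × 54.938 = 56.037 g.
Weight fraction Mn = 56.037 / 496.817 = 0.1128.

11.28 wt%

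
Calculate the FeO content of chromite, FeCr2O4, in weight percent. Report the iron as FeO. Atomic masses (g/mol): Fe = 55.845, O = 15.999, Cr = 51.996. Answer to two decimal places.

Molar mass of FeCr2O4 = 1×55.845 + 2×51.996 + 4×15.999 = 223.833 g/mol.
Each formula unit contains 1 Fe, equivalent to 1/1 = 1.0000 mol FeO.
M(FeO) = 1×55.845 + 1×15.999 = 71.844 g/mol.
Mass of FeO per formula unit = 1.0000 × 71.844 = 71.844 g.
FeO wt% = 71.844 / 223.833 × 100 = 32.10%.

32.10 wt%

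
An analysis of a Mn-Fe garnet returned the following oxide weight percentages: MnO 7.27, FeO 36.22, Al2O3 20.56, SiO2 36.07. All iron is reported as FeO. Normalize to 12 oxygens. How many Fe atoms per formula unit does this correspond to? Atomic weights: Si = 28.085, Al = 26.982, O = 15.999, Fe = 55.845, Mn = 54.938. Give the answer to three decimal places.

2.508 Fe apfu

MnO: 7.27/70.937 = 0.10249 mol → 0.10249 mol Mn, 0.10249 mol O.
FeO: 36.22/71.844 = 0.50415 mol → 0.50415 mol Fe, 0.50415 mol O.
Al2O3: 20.56/101.961 = 0.20165 mol → 0.40330 mol Al, 0.60495 mol O.
SiO2: 36.07/60.083 = 0.60034 mol → 0.60034 mol Si, 1.20068 mol O.
Total oxygen = 2.41227 mol. Normalization factor = 12/2.41227 = 4.97457.
Fe per 12 O = 0.50415 × 4.97457 = 2.508.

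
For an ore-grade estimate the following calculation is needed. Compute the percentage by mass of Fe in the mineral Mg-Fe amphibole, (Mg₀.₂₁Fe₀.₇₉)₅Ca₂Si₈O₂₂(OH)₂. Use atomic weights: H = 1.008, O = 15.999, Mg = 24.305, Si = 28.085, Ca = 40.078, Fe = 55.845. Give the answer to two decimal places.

Molar mass of (Mg₀.₂₁Fe₀.₇₉)₅Ca₂Si₈O₂₂(OH)₂: 1.05·24.305 + 3.95·55.845 + 2·40.078 + 8·28.085 + 24·15.999 + 2·1.008 = 936.936 g/mol.
Mass of Fe per formula unit: 3.95 × 55.845 = 220.588 g.
Weight fraction Fe = 220.588 / 936.936 = 0.2354.

23.54 weight percent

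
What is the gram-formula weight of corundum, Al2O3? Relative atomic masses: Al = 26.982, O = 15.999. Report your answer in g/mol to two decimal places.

M = 2*26.982 + 3*15.999

101.96 g/mol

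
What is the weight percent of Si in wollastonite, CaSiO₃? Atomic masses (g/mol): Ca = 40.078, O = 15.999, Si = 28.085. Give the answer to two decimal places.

Formula mass = 1·40.078 + 1·28.085 + 3·15.999 = 116.160 g/mol, of which 28.085 g is Si.
So Si makes up 28.085/116.160 = 0.2418 of the mass, i.e. 24.18%.

24.18 wt%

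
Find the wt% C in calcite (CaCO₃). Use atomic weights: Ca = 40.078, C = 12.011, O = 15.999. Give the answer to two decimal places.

12.00 mass %

Molar mass of CaCO₃: 1*40.078 + 1*12.011 + 3*15.999 = 100.086 g/mol.
Mass of C per formula unit: 1 × 12.011 = 12.011 g.
Weight fraction C = 12.011 / 100.086 = 0.1200.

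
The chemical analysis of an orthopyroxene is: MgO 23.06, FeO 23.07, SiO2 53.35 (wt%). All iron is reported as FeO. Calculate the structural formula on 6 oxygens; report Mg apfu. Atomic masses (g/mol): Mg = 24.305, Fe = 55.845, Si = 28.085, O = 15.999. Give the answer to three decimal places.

23.06 wt% MgO ÷ 40.304 g/mol = 0.57215 mol, giving 0.57215 Mg and 0.57215 O.
23.07 wt% FeO ÷ 71.844 g/mol = 0.32111 mol, giving 0.32111 Fe and 0.32111 O.
53.35 wt% SiO2 ÷ 60.083 g/mol = 0.88794 mol, giving 0.88794 Si and 1.77588 O.
Oxygen sums to 2.66914; scaling by 6/2.66914 = 2.24792 puts the formula on 6 O.
Mg: 0.57215 × 2.24792 = 1.286 atoms per formula unit.

1.286 Mg apfu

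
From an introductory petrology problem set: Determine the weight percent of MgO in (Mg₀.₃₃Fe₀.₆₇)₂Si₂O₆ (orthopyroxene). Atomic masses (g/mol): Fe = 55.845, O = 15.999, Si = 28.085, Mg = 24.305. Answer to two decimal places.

M((Mg₀.₃₃Fe₀.₆₇)₂Si₂O₆) = 243.038 g/mol; M(MgO) = 40.304 g/mol.
Moles MgO per formula unit = 0.66 Mg ÷ 1 = 0.6600.
MgO fraction = (0.6600 × 40.304) / 243.038 = 26.601/243.038 = 0.1095.

10.95 wt%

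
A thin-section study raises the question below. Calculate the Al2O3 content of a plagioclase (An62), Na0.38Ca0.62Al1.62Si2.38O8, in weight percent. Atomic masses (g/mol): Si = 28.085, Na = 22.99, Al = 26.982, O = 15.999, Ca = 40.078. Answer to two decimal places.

30.35 wt%

Formula mass = 272.130 g/mol.
1.62 Al → 0.8100 mol Al2O3 per formula unit; M(Al2O3) = 101.961, so Al2O3 mass = 82.588 g.
82.588/272.130 × 100 = 30.35 wt%.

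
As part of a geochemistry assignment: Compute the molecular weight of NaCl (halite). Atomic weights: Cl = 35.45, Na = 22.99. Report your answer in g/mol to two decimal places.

58.44 g/mol

The formula mass is the sum 1·22.99 + 1·35.45.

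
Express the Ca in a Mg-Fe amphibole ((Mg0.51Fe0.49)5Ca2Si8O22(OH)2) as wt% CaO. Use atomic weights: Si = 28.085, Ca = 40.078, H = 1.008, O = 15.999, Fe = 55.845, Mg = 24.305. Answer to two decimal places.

12.61 wt%

Molar mass of (Mg0.51Fe0.49)5Ca2Si8O22(OH)2 = 2.55·24.305 + 2.45·55.845 + 2·40.078 + 8·28.085 + 24·15.999 + 2·1.008 = 889.626 g/mol.
Each formula unit contains 2 Ca, equivalent to 2/1 = 2.0000 mol CaO.
M(CaO) = 1×40.078 + 1×15.999 = 56.077 g/mol.
Mass of CaO per formula unit = 2.0000 × 56.077 = 112.154 g.
CaO wt% = 112.154 / 889.626 × 100 = 12.61%.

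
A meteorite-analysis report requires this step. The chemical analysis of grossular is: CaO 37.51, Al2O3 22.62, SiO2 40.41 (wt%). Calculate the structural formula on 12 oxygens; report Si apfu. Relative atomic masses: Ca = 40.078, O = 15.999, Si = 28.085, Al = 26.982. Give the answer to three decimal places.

CaO: 37.51/56.077 = 0.66890 mol → 0.66890 mol Ca, 0.66890 mol O.
Al2O3: 22.62/101.961 = 0.22185 mol → 0.44370 mol Al, 0.66555 mol O.
SiO2: 40.41/60.083 = 0.67257 mol → 0.67257 mol Si, 1.34514 mol O.
Total oxygen = 2.67959 mol. Normalization factor = 12/2.67959 = 4.47830.
Si per 12 O = 0.67257 × 4.47830 = 3.012.

3.012 Si apfu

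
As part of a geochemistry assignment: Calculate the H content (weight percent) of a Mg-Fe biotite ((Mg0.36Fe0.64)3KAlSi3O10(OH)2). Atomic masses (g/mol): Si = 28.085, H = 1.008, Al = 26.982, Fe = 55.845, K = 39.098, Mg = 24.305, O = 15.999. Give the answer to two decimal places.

M((Mg0.36Fe0.64)3KAlSi3O10(OH)2) = 477.811 g/mol.
H contributes 2 × 1.008 = 2.016 g per mole.
2.016/477.811 = 0.0042 → 0.42%.

0.42 weight percent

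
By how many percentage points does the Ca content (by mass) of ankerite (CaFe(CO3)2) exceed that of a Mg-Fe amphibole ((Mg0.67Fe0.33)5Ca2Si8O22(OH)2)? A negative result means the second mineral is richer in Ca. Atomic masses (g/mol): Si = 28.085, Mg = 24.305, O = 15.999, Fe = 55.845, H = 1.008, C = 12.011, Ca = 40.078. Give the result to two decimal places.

Ca in CaFe(CO3)2: molar mass 215.939 g/mol; 1×40.078 = 40.078 g → 18.56 wt%.
Ca in (Mg0.67Fe0.33)5Ca2Si8O22(OH)2: molar mass 864.394 g/mol; 2×40.078 = 80.156 g → 9.27 wt%.
Difference = 18.56 − 9.27 = 9.29 percentage points.

9.29 percentage points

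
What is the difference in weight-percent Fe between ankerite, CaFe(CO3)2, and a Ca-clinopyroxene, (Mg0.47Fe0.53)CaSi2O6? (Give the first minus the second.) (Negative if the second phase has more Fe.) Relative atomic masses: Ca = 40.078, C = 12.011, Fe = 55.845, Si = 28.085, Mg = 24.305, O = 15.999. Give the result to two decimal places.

Fe in CaFe(CO3)2: molar mass 215.939 g/mol; 1×55.845 = 55.845 g → 25.86 wt%.
Fe in (Mg0.47Fe0.53)CaSi2O6: molar mass 233.263 g/mol; 0.53×55.845 = 29.598 g → 12.69 wt%.
Difference = 25.86 − 12.69 = 13.17 percentage points.

13.17 percentage points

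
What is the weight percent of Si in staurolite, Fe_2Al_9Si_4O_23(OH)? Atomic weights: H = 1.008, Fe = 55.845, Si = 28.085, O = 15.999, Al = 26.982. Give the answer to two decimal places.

13.19 wt%

Molar mass of Fe_2Al_9Si_4O_23(OH): 2·55.845 + 9·26.982 + 4·28.085 + 24·15.999 + 1·1.008 = 851.852 g/mol.
Mass of Si per formula unit: 4 × 28.085 = 112.340 g.
Weight fraction Si = 112.340 / 851.852 = 0.1319.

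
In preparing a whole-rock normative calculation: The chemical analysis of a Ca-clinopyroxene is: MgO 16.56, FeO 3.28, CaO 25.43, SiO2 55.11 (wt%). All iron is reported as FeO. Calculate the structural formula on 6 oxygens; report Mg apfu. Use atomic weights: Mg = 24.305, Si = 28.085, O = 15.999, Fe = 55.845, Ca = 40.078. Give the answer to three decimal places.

0.898 Mg apfu

MgO (M=40.304): mol = 0.41088; Mg = 0.41088, O = 0.41088.
FeO (M=71.844): mol = 0.04565; Fe = 0.04565, O = 0.04565.
CaO (M=56.077): mol = 0.45348; Ca = 0.45348, O = 0.45348.
SiO2 (M=60.083): mol = 0.91723; Si = 0.91723, O = 1.83446.
ΣO = 2.74447; factor = 6/ΣO = 2.18621.
Mg apfu = 0.41088 × 2.18621 = 0.898.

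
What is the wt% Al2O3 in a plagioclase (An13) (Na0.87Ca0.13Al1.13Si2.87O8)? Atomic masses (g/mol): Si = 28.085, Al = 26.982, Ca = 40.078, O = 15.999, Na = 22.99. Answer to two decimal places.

21.80 wt%

M(Na0.87Ca0.13Al1.13Si2.87O8) = 264.297 g/mol; M(Al2O3) = 101.961 g/mol.
Moles Al2O3 per formula unit = 1.13 Al ÷ 2 = 0.5650.
Al2O3 fraction = (0.5650 × 101.961) / 264.297 = 57.608/264.297 = 0.2180.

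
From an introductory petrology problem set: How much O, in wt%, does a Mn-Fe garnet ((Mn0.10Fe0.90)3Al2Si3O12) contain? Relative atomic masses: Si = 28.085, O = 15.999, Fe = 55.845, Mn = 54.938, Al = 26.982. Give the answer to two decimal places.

38.59 wt%

M((Mn0.10Fe0.90)3Al2Si3O12) = 497.470 g/mol.
O contributes 12 × 15.999 = 191.988 g per mole.
191.988/497.470 = 0.3859 → 38.59%.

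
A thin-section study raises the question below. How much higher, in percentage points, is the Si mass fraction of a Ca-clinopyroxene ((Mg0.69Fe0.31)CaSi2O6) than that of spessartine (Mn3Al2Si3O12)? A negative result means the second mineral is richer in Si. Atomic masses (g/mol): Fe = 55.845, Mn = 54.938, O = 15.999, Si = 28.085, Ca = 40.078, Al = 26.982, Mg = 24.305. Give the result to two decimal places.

M((Mg0.69Fe0.31)CaSi2O6) = 226.324 g/mol, so wt% Si = 56.170/226.324 × 100 = 24.82%.
M(Mn3Al2Si3O12) = 495.021 g/mol, so wt% Si = 84.255/495.021 × 100 = 17.02%.
24.82 − 17.02 = 7.80 pp.

7.80 percentage points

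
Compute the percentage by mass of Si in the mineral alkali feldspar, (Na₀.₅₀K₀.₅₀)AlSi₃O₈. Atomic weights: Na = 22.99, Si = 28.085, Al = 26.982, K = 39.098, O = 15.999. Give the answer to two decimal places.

31.17 mass %

Molar mass of (Na₀.₅₀K₀.₅₀)AlSi₃O₈: 0.50×22.99 + 0.50×39.098 + 1×26.982 + 3×28.085 + 8×15.999 = 270.273 g/mol.
Mass of Si per formula unit: 3 × 28.085 = 84.255 g.
Weight fraction Si = 84.255 / 270.273 = 0.3117.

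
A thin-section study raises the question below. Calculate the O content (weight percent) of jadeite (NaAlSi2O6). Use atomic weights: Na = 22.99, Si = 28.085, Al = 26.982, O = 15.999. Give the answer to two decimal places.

Molar mass of NaAlSi2O6: 1×22.99 + 1×26.982 + 2×28.085 + 6×15.999 = 202.136 g/mol.
Mass of O per formula unit: 6 × 15.999 = 95.994 g.
Weight fraction O = 95.994 / 202.136 = 0.4749.

47.49 weight percent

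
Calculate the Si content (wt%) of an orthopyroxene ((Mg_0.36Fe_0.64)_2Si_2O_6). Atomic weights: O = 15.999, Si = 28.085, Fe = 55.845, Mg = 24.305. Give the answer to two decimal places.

23.29 wt%

Formula mass = 0.72·24.305 + 1.28·55.845 + 2·28.085 + 6·15.999 = 241.145 g/mol, of which 56.170 g is Si.
So Si makes up 56.170/241.145 = 0.2329 of the mass, i.e. 23.29%.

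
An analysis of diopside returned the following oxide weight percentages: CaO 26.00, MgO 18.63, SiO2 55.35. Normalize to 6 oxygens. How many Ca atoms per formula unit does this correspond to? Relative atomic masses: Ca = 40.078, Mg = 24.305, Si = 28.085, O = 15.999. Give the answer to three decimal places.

26.00 wt% CaO ÷ 56.077 g/mol = 0.46365 mol, giving 0.46365 Ca and 0.46365 O.
18.63 wt% MgO ÷ 40.304 g/mol = 0.46224 mol, giving 0.46224 Mg and 0.46224 O.
55.35 wt% SiO2 ÷ 60.083 g/mol = 0.92123 mol, giving 0.92123 Si and 1.84246 O.
Oxygen sums to 2.76835; scaling by 6/2.76835 = 2.16736 puts the formula on 6 O.
Ca: 0.46365 × 2.16736 = 1.005 atoms per formula unit.

1.005 Ca apfu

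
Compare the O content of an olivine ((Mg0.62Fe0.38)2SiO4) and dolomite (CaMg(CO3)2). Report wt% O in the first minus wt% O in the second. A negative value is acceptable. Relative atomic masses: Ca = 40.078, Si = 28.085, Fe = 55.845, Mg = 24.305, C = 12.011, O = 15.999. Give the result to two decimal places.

-13.19 percentage points

M((Mg0.62Fe0.38)2SiO4) = 164.661 g/mol, so wt% O = 63.996/164.661 × 100 = 38.87%.
M(CaMg(CO3)2) = 184.399 g/mol, so wt% O = 95.994/184.399 × 100 = 52.06%.
38.87 − 52.06 = -13.19 pp.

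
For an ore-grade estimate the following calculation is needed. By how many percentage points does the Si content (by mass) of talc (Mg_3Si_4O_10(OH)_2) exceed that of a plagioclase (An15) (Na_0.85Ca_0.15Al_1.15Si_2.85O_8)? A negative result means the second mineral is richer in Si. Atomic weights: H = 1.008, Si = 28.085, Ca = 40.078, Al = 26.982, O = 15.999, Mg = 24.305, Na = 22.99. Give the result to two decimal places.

Si in Mg_3Si_4O_10(OH)_2: molar mass 379.259 g/mol; 4×28.085 = 112.340 g → 29.62 wt%.
Si in Na_0.85Ca_0.15Al_1.15Si_2.85O_8: molar mass 264.617 g/mol; 2.85×28.085 = 80.042 g → 30.25 wt%.
Difference = 29.62 − 30.25 = -0.63 percentage points.

-0.63 percentage points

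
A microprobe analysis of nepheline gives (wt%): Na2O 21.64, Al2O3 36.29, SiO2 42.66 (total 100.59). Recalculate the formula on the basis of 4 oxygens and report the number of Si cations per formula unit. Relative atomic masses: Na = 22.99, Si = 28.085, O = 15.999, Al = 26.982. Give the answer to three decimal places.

1.001 Si apfu

21.64 wt% Na2O ÷ 61.979 g/mol = 0.34915 mol, giving 0.69830 Na and 0.34915 O.
36.29 wt% Al2O3 ÷ 101.961 g/mol = 0.35592 mol, giving 0.71184 Al and 1.06776 O.
42.66 wt% SiO2 ÷ 60.083 g/mol = 0.71002 mol, giving 0.71002 Si and 1.42004 O.
Oxygen sums to 2.83695; scaling by 4/2.83695 = 1.40996 puts the formula on 4 O.
Si: 0.71002 × 1.40996 = 1.001 atoms per formula unit.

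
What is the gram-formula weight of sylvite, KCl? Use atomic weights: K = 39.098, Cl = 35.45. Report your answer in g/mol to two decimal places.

K: 1 × 39.098 = 39.0980
Cl: 1 × 35.45 = 35.4500
Summing the contributions gives the formula mass.

74.55 g/mol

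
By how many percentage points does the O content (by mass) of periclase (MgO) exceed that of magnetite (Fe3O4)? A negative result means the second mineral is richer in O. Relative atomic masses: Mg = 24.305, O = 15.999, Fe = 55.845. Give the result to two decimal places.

M(MgO) = 40.304 g/mol, so wt% O = 15.999/40.304 × 100 = 39.70%.
M(Fe3O4) = 231.531 g/mol, so wt% O = 63.996/231.531 × 100 = 27.64%.
39.70 − 27.64 = 12.06 pp.

12.06 percentage points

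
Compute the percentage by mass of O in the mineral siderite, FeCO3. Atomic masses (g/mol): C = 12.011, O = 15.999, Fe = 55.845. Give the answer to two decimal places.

Formula mass = 1×55.845 + 1×12.011 + 3×15.999 = 115.853 g/mol, of which 47.997 g is O.
So O makes up 47.997/115.853 = 0.4143 of the mass, i.e. 41.43%.

41.43 wt%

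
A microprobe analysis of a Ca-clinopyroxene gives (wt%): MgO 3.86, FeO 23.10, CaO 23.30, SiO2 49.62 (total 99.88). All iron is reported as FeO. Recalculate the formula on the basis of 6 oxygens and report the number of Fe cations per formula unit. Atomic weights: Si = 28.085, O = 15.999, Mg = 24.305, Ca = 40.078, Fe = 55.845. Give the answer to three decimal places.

0.776 Fe apfu

MgO (M=40.304): mol = 0.09577; Mg = 0.09577, O = 0.09577.
FeO (M=71.844): mol = 0.32153; Fe = 0.32153, O = 0.32153.
CaO (M=56.077): mol = 0.41550; Ca = 0.41550, O = 0.41550.
SiO2 (M=60.083): mol = 0.82586; Si = 0.82586, O = 1.65172.
ΣO = 2.48452; factor = 6/ΣO = 2.41495.
Fe apfu = 0.32153 × 2.41495 = 0.776.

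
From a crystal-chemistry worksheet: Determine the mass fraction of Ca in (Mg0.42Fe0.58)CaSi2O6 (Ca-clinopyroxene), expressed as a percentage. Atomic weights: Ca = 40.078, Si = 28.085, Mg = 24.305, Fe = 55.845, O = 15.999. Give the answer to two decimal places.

17.07 wt%

Molar mass of (Mg0.42Fe0.58)CaSi2O6: 0.42·24.305 + 0.58·55.845 + 1·40.078 + 2·28.085 + 6·15.999 = 234.840 g/mol.
Mass of Ca per formula unit: 1 × 40.078 = 40.078 g.
Weight fraction Ca = 40.078 / 234.840 = 0.1707.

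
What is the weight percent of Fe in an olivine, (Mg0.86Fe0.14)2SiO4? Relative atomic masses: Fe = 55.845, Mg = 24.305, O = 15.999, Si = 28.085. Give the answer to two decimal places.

Molar mass of (Mg0.86Fe0.14)2SiO4: 1.72×24.305 + 0.28×55.845 + 1×28.085 + 4×15.999 = 149.522 g/mol.
Mass of Fe per formula unit: 0.28 × 55.845 = 15.637 g.
Weight fraction Fe = 15.637 / 149.522 = 0.1046.

10.46 mass %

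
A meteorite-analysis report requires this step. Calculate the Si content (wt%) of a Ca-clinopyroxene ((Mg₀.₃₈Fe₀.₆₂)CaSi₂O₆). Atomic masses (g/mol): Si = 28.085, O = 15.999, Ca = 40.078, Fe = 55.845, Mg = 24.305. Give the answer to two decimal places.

23.79 wt%

Formula mass = 0.38·24.305 + 0.62·55.845 + 1·40.078 + 2·28.085 + 6·15.999 = 236.102 g/mol, of which 56.170 g is Si.
So Si makes up 56.170/236.102 = 0.2379 of the mass, i.e. 23.79%.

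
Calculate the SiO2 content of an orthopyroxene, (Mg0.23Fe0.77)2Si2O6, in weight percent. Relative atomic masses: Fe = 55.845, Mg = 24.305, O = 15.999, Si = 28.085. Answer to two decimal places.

Molar mass of (Mg0.23Fe0.77)2Si2O6 = 0.46×24.305 + 1.54×55.845 + 2×28.085 + 6×15.999 = 249.346 g/mol.
Each formula unit contains 2 Si, equivalent to 2/1 = 2.0000 mol SiO2.
M(SiO2) = 1×28.085 + 2×15.999 = 60.083 g/mol.
Mass of SiO2 per formula unit = 2.0000 × 60.083 = 120.166 g.
SiO2 wt% = 120.166 / 249.346 × 100 = 48.19%.

48.19 wt%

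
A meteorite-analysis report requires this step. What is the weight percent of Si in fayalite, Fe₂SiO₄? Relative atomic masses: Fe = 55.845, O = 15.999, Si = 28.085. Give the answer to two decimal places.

M(Fe₂SiO₄) = 203.771 g/mol.
Si contributes 1 × 28.085 = 28.085 g per mole.
28.085/203.771 = 0.1378 → 13.78%.

13.78 wt%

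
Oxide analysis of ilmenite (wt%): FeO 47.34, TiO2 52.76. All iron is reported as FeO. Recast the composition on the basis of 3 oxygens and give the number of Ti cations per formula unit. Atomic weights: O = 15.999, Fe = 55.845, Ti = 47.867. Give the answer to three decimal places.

FeO: 47.34/71.844 = 0.65893 mol → 0.65893 mol Fe, 0.65893 mol O.
TiO2: 52.76/79.865 = 0.66061 mol → 0.66061 mol Ti, 1.32122 mol O.
Total oxygen = 1.98015 mol. Normalization factor = 3/1.98015 = 1.51504.
Ti per 3 O = 0.66061 × 1.51504 = 1.001.

1.001 Ti apfu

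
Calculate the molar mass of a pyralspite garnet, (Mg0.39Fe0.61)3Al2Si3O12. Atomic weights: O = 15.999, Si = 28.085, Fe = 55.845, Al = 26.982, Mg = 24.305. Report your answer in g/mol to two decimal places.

460.84 g/mol

The formula mass is the sum 1.17·24.305 + 1.83·55.845 + 2·26.982 + 3·28.085 + 12·15.999.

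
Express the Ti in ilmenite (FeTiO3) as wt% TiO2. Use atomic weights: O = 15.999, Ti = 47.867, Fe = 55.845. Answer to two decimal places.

52.64 wt%

Molar mass of FeTiO3 = 1·55.845 + 1·47.867 + 3·15.999 = 151.709 g/mol.
Each formula unit contains 1 Ti, equivalent to 1/1 = 1.0000 mol TiO2.
M(TiO2) = 1×47.867 + 2×15.999 = 79.865 g/mol.
Mass of TiO2 per formula unit = 1.0000 × 79.865 = 79.865 g.
TiO2 wt% = 79.865 / 151.709 × 100 = 52.64%.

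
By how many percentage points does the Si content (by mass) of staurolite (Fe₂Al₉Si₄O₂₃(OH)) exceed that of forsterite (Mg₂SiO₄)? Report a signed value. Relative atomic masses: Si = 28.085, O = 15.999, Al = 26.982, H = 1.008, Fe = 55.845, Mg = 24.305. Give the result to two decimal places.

M(Fe₂Al₉Si₄O₂₃(OH)) = 851.852 g/mol, so wt% Si = 112.340/851.852 × 100 = 13.19%.
M(Mg₂SiO₄) = 140.691 g/mol, so wt% Si = 28.085/140.691 × 100 = 19.96%.
13.19 − 19.96 = -6.77 pp.

-6.77 percentage points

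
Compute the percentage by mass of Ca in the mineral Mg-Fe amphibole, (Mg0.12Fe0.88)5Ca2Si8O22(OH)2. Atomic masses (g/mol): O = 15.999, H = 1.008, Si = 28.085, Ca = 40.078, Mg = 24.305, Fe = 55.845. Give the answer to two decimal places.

8.43 mass %

M((Mg0.12Fe0.88)5Ca2Si8O22(OH)2) = 951.129 g/mol.
Ca contributes 2 × 40.078 = 80.156 g per mole.
80.156/951.129 = 0.0843 → 8.43%.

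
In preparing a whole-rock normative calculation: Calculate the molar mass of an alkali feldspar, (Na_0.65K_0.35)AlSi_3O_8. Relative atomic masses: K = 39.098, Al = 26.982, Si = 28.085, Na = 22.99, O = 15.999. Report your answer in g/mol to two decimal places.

The formula mass is the sum 0.65×22.99 + 0.35×39.098 + 1×26.982 + 3×28.085 + 8×15.999.

267.86 g/mol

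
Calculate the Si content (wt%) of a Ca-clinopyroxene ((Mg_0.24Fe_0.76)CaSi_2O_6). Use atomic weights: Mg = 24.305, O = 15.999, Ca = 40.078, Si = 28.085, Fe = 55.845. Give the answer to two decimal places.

23.35 wt%

M((Mg_0.24Fe_0.76)CaSi_2O_6) = 240.517 g/mol.
Si contributes 2 × 28.085 = 56.170 g per mole.
56.170/240.517 = 0.2335 → 23.35%.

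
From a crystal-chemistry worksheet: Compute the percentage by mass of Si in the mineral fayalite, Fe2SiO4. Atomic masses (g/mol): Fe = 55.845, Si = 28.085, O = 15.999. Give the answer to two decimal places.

13.78 weight percent

Molar mass of Fe2SiO4: 2·55.845 + 1·28.085 + 4·15.999 = 203.771 g/mol.
Mass of Si per formula unit: 1 × 28.085 = 28.085 g.
Weight fraction Si = 28.085 / 203.771 = 0.1378.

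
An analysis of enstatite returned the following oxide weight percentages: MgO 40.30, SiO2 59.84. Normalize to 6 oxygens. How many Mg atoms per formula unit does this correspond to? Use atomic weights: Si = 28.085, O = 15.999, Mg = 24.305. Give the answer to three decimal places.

2.005 Mg apfu

MgO (M=40.304): mol = 0.99990; Mg = 0.99990, O = 0.99990.
SiO2 (M=60.083): mol = 0.99596; Si = 0.99596, O = 1.99192.
ΣO = 2.99182; factor = 6/ΣO = 2.00547.
Mg apfu = 0.99990 × 2.00547 = 2.005.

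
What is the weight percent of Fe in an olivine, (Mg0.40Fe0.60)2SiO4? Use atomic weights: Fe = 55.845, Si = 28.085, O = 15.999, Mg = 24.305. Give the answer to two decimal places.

M((Mg0.40Fe0.60)2SiO4) = 178.539 g/mol.
Fe contributes 1.20 × 55.845 = 67.014 g per mole.
67.014/178.539 = 0.3753 → 37.53%.

37.53 mass %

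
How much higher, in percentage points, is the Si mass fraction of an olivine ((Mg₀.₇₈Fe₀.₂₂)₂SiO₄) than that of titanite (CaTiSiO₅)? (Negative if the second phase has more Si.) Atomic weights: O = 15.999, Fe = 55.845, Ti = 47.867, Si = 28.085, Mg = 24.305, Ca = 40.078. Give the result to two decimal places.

3.84 percentage points

First mineral: 28.085 g Si in 154.569 g formula = 18.17 wt% Si.
Second mineral: 28.085 g Si in 196.025 g formula = 14.33 wt% Si.
18.17% − 14.33% gives a difference of 3.84 percentage points.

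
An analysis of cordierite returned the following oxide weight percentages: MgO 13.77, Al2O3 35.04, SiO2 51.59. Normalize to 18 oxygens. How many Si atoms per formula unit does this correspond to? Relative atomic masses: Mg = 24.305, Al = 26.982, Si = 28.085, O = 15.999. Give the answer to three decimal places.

MgO (M=40.304): mol = 0.34165; Mg = 0.34165, O = 0.34165.
Al2O3 (M=101.961): mol = 0.34366; Al = 0.68732, O = 1.03098.
SiO2 (M=60.083): mol = 0.85865; Si = 0.85865, O = 1.71730.
ΣO = 3.08993; factor = 18/ΣO = 5.82537.
Si apfu = 0.85865 × 5.82537 = 5.002.

5.002 Si apfu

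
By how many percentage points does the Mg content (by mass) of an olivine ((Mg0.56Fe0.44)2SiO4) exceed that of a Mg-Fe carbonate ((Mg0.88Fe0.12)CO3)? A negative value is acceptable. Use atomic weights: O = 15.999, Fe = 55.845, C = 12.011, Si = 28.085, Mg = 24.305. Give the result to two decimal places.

Mg in (Mg0.56Fe0.44)2SiO4: molar mass 168.446 g/mol; 1.12×24.305 = 27.222 g → 16.16 wt%.
Mg in (Mg0.88Fe0.12)CO3: molar mass 88.098 g/mol; 0.88×24.305 = 21.388 g → 24.28 wt%.
Difference = 16.16 − 24.28 = -8.12 percentage points.

-8.12 percentage points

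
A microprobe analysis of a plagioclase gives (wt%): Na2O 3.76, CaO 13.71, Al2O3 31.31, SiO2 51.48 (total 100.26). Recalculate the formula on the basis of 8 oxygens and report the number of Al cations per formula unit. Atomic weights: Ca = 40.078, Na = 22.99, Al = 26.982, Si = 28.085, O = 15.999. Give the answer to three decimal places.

1.671 Al apfu

3.76 wt% Na2O ÷ 61.979 g/mol = 0.06067 mol, giving 0.12134 Na and 0.06067 O.
13.71 wt% CaO ÷ 56.077 g/mol = 0.24449 mol, giving 0.24449 Ca and 0.24449 O.
31.31 wt% Al2O3 ÷ 101.961 g/mol = 0.30708 mol, giving 0.61416 Al and 0.92124 O.
51.48 wt% SiO2 ÷ 60.083 g/mol = 0.85681 mol, giving 0.85681 Si and 1.71362 O.
Oxygen sums to 2.94002; scaling by 8/2.94002 = 2.72107 puts the formula on 8 O.
Al: 0.61416 × 2.72107 = 1.671 atoms per formula unit.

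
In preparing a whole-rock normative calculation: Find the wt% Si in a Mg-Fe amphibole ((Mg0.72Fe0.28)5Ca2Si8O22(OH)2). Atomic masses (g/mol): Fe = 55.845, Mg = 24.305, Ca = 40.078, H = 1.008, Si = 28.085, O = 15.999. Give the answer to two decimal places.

Molar mass of (Mg0.72Fe0.28)5Ca2Si8O22(OH)2: 3.60·24.305 + 1.40·55.845 + 2·40.078 + 8·28.085 + 24·15.999 + 2·1.008 = 856.509 g/mol.
Mass of Si per formula unit: 8 × 28.085 = 224.680 g.
Weight fraction Si = 224.680 / 856.509 = 0.2623.

26.23 mass %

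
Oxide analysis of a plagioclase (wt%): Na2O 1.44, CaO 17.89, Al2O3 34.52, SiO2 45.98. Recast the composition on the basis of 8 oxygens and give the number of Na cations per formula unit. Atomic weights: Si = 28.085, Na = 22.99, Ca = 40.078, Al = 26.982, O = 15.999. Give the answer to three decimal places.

0.129 Na apfu

Na2O (M=61.979): mol = 0.02323; Na = 0.04646, O = 0.02323.
CaO (M=56.077): mol = 0.31903; Ca = 0.31903, O = 0.31903.
Al2O3 (M=101.961): mol = 0.33856; Al = 0.67712, O = 1.01568.
SiO2 (M=60.083): mol = 0.76527; Si = 0.76527, O = 1.53054.
ΣO = 2.88848; factor = 8/ΣO = 2.76962.
Na apfu = 0.04646 × 2.76962 = 0.129.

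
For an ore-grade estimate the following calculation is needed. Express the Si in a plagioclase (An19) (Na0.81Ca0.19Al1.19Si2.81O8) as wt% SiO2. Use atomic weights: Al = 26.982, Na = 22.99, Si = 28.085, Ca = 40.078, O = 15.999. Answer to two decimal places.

M(Na0.81Ca0.19Al1.19Si2.81O8) = 265.256 g/mol; M(SiO2) = 60.083 g/mol.
Moles SiO2 per formula unit = 2.81 Si ÷ 1 = 2.8100.
SiO2 fraction = (2.8100 × 60.083) / 265.256 = 168.833/265.256 = 0.6365.

63.65 wt%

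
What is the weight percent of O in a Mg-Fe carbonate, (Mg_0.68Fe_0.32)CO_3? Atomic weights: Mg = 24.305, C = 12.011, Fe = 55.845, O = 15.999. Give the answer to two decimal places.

M((Mg_0.68Fe_0.32)CO_3) = 94.406 g/mol.
O contributes 3 × 15.999 = 47.997 g per mole.
47.997/94.406 = 0.5084 → 50.84%.

50.84 weight percent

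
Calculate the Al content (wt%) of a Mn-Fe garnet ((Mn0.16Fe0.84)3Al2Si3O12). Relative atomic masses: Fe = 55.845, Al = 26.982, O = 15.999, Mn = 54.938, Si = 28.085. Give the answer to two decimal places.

Formula mass = 0.48*54.938 + 2.52*55.845 + 2*26.982 + 3*28.085 + 12*15.999 = 497.307 g/mol, of which 53.964 g is Al.
So Al makes up 53.964/497.307 = 0.1085 of the mass, i.e. 10.85%.

10.85 wt%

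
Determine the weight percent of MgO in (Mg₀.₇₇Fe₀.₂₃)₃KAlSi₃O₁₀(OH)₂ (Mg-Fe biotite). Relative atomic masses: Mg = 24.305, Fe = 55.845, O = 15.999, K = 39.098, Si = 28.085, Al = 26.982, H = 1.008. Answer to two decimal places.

21.21 wt%

Formula mass = 439.017 g/mol.
2.31 Mg → 2.3100 mol MgO per formula unit; M(MgO) = 40.304, so MgO mass = 93.102 g.
93.102/439.017 × 100 = 21.21 wt%.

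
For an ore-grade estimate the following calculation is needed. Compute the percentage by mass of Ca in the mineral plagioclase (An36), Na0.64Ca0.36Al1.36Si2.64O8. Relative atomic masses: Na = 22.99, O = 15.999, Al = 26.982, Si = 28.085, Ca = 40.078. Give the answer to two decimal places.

Formula mass = 0.64*22.99 + 0.36*40.078 + 1.36*26.982 + 2.64*28.085 + 8*15.999 = 267.974 g/mol, of which 14.428 g is Ca.
So Ca makes up 14.428/267.974 = 0.0538 of the mass, i.e. 5.38%.

5.38 weight percent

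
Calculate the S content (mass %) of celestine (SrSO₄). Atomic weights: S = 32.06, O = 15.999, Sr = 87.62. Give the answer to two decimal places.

Formula mass = 1×87.62 + 1×32.06 + 4×15.999 = 183.676 g/mol, of which 32.060 g is S.
So S makes up 32.060/183.676 = 0.1745 of the mass, i.e. 17.45%.

17.45 mass %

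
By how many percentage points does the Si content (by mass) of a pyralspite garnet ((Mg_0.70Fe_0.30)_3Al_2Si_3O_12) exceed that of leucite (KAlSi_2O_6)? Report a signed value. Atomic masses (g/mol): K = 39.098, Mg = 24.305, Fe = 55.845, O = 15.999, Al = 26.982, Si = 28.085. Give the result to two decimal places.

-6.21 percentage points

Si in (Mg_0.70Fe_0.30)_3Al_2Si_3O_12: molar mass 431.508 g/mol; 3×28.085 = 84.255 g → 19.53 wt%.
Si in KAlSi_2O_6: molar mass 218.244 g/mol; 2×28.085 = 56.170 g → 25.74 wt%.
Difference = 19.53 − 25.74 = -6.21 percentage points.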